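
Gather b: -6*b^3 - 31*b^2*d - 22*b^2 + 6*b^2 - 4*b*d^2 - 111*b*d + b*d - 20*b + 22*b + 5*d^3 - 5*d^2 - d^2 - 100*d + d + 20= -6*b^3 + b^2*(-31*d - 16) + b*(-4*d^2 - 110*d + 2) + 5*d^3 - 6*d^2 - 99*d + 20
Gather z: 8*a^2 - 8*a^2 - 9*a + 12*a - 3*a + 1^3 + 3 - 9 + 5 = 0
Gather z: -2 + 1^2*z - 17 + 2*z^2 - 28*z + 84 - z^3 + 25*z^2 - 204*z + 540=-z^3 + 27*z^2 - 231*z + 605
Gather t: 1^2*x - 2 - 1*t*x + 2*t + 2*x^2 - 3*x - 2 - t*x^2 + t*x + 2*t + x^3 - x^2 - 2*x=t*(4 - x^2) + x^3 + x^2 - 4*x - 4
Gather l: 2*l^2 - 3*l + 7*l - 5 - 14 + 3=2*l^2 + 4*l - 16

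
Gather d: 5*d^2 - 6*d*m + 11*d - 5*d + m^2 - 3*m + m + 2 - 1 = 5*d^2 + d*(6 - 6*m) + m^2 - 2*m + 1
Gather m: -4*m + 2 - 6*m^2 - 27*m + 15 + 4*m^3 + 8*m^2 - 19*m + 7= 4*m^3 + 2*m^2 - 50*m + 24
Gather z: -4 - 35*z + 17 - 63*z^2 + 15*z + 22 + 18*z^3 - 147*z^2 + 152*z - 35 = 18*z^3 - 210*z^2 + 132*z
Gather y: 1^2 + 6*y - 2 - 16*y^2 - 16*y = -16*y^2 - 10*y - 1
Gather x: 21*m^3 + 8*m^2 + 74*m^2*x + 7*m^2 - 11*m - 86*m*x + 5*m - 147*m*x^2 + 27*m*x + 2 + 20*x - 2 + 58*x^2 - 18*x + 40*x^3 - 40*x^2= 21*m^3 + 15*m^2 - 6*m + 40*x^3 + x^2*(18 - 147*m) + x*(74*m^2 - 59*m + 2)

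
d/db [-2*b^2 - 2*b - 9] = -4*b - 2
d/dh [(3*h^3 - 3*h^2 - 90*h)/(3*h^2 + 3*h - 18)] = (h^4 + 2*h^3 + 11*h^2 + 12*h + 180)/(h^4 + 2*h^3 - 11*h^2 - 12*h + 36)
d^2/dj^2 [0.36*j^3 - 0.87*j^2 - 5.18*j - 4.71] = 2.16*j - 1.74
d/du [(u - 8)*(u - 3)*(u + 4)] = 3*u^2 - 14*u - 20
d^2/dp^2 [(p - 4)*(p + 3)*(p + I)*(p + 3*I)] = 12*p^2 + p*(-6 + 24*I) - 30 - 8*I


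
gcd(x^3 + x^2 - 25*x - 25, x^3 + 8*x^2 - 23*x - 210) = x - 5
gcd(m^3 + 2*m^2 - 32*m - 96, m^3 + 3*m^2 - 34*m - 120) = m^2 - 2*m - 24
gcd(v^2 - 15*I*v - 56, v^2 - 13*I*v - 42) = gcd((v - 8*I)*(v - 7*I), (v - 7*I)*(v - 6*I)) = v - 7*I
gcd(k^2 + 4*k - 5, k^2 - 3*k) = 1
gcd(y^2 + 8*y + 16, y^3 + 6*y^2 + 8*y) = y + 4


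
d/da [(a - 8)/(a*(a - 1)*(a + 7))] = 2*(-a^3 + 9*a^2 + 48*a - 28)/(a^2*(a^4 + 12*a^3 + 22*a^2 - 84*a + 49))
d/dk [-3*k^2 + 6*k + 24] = 6 - 6*k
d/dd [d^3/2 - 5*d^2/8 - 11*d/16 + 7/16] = 3*d^2/2 - 5*d/4 - 11/16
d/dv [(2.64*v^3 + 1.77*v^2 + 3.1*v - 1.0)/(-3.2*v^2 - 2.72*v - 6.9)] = (-8.448*v^4 - 14.3616*v^3 - 49.5424*v^2 - 30.826*v - 24.11)/(10.24*v^4 + 17.408*v^3 + 51.5584*v^2 + 37.536*v + 47.61)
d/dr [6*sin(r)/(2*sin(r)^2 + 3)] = 6*(cos(2*r) + 2)*cos(r)/(4 - cos(2*r))^2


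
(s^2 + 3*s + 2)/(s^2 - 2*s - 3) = (s + 2)/(s - 3)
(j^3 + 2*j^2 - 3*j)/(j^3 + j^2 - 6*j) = (j - 1)/(j - 2)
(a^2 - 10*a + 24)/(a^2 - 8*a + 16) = (a - 6)/(a - 4)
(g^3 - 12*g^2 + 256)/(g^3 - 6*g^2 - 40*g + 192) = (g^2 - 4*g - 32)/(g^2 + 2*g - 24)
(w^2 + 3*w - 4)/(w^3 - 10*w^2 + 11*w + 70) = (w^2 + 3*w - 4)/(w^3 - 10*w^2 + 11*w + 70)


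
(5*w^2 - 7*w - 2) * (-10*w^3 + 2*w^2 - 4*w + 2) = -50*w^5 + 80*w^4 - 14*w^3 + 34*w^2 - 6*w - 4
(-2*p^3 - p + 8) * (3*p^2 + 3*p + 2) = -6*p^5 - 6*p^4 - 7*p^3 + 21*p^2 + 22*p + 16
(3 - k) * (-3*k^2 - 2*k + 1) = 3*k^3 - 7*k^2 - 7*k + 3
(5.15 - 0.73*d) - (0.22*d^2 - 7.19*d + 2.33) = -0.22*d^2 + 6.46*d + 2.82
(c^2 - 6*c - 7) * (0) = 0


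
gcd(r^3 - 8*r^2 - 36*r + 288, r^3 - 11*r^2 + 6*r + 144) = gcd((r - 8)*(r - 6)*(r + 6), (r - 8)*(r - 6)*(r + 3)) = r^2 - 14*r + 48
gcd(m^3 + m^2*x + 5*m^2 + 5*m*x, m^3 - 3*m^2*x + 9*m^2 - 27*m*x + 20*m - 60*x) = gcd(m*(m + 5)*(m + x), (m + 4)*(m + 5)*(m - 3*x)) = m + 5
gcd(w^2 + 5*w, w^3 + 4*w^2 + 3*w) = w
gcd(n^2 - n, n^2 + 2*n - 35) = 1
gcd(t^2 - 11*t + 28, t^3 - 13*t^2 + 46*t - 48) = 1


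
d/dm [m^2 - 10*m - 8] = 2*m - 10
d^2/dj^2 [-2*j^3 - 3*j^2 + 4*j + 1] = -12*j - 6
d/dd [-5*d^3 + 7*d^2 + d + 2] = -15*d^2 + 14*d + 1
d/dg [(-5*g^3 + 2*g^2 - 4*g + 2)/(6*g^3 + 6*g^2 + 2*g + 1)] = (-42*g^4 + 28*g^3 - 23*g^2 - 20*g - 8)/(36*g^6 + 72*g^5 + 60*g^4 + 36*g^3 + 16*g^2 + 4*g + 1)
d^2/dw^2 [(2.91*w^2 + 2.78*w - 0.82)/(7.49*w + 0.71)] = (-1.13686837721616e-13*w^2 - 118.637826)/(420.189749*w^3 + 119.493213*w^2 + 11.327127*w + 0.357911)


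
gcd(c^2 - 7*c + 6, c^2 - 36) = c - 6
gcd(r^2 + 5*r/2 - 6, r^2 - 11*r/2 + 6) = r - 3/2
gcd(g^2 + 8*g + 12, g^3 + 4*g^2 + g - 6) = g + 2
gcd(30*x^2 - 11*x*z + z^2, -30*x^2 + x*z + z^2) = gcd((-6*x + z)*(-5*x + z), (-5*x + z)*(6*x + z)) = 5*x - z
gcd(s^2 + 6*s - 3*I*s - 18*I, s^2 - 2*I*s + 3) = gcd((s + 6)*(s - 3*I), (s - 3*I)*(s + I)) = s - 3*I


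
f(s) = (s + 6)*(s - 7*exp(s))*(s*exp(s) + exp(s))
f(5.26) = -18209161.72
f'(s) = (1 - 7*exp(s))*(s + 6)*(s*exp(s) + exp(s)) + (s + 6)*(s - 7*exp(s))*(s*exp(s) + 2*exp(s)) + (s - 7*exp(s))*(s*exp(s) + exp(s)) = (s^3 - 14*s^2*exp(s) + 10*s^2 - 112*s*exp(s) + 20*s - 133*exp(s) + 6)*exp(s)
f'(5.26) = -41002087.69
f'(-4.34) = 0.35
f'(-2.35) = 0.60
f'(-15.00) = 0.00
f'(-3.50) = 0.55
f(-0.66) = -4.01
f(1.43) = -2098.98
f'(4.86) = -16721728.31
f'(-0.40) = -40.95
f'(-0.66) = -19.03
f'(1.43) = -5376.67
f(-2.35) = 1.42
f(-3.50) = 0.70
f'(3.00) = -236364.48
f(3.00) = -99494.82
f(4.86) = -7376062.27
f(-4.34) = 0.32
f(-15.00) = 0.00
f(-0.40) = -11.47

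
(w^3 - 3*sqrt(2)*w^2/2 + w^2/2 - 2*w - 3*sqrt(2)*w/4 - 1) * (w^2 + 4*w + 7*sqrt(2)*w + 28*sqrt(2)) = w^5 + 9*w^4/2 + 11*sqrt(2)*w^4/2 - 21*w^3 + 99*sqrt(2)*w^3/4 - 207*w^2/2 - 3*sqrt(2)*w^2 - 63*sqrt(2)*w - 46*w - 28*sqrt(2)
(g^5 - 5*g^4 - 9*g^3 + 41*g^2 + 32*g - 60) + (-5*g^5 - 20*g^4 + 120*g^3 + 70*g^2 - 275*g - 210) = -4*g^5 - 25*g^4 + 111*g^3 + 111*g^2 - 243*g - 270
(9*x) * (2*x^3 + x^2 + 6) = 18*x^4 + 9*x^3 + 54*x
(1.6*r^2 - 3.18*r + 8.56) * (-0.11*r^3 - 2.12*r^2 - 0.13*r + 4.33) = -0.176*r^5 - 3.0422*r^4 + 5.592*r^3 - 10.8058*r^2 - 14.8822*r + 37.0648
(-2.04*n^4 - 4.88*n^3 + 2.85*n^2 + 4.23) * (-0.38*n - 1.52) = 0.7752*n^5 + 4.9552*n^4 + 6.3346*n^3 - 4.332*n^2 - 1.6074*n - 6.4296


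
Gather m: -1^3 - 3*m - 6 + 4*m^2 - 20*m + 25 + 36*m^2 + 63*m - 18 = 40*m^2 + 40*m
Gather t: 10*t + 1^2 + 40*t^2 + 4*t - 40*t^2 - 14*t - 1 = 0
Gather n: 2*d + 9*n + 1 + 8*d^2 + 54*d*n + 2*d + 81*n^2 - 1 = 8*d^2 + 4*d + 81*n^2 + n*(54*d + 9)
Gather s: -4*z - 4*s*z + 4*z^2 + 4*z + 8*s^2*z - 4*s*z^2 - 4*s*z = 8*s^2*z + s*(-4*z^2 - 8*z) + 4*z^2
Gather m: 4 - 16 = -12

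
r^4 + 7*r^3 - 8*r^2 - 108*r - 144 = (r - 4)*(r + 2)*(r + 3)*(r + 6)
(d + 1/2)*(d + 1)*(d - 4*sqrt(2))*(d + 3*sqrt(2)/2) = d^4 - 5*sqrt(2)*d^3/2 + 3*d^3/2 - 23*d^2/2 - 15*sqrt(2)*d^2/4 - 18*d - 5*sqrt(2)*d/4 - 6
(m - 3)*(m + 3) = m^2 - 9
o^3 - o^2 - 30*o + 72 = (o - 4)*(o - 3)*(o + 6)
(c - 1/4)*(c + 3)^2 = c^3 + 23*c^2/4 + 15*c/2 - 9/4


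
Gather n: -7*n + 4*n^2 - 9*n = 4*n^2 - 16*n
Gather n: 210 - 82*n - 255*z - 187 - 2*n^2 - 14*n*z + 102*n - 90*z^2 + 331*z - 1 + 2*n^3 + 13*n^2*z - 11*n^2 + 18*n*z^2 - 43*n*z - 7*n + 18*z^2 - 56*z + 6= 2*n^3 + n^2*(13*z - 13) + n*(18*z^2 - 57*z + 13) - 72*z^2 + 20*z + 28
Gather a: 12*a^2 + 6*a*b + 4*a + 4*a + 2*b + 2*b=12*a^2 + a*(6*b + 8) + 4*b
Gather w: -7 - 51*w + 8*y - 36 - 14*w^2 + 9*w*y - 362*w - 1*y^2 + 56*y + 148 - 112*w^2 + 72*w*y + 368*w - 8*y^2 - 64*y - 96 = -126*w^2 + w*(81*y - 45) - 9*y^2 + 9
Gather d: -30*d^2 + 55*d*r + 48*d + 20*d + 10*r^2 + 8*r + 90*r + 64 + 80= -30*d^2 + d*(55*r + 68) + 10*r^2 + 98*r + 144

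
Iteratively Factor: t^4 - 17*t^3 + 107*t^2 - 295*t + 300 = (t - 4)*(t^3 - 13*t^2 + 55*t - 75) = (t - 4)*(t - 3)*(t^2 - 10*t + 25) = (t - 5)*(t - 4)*(t - 3)*(t - 5)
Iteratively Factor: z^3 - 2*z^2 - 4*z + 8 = (z - 2)*(z^2 - 4) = (z - 2)^2*(z + 2)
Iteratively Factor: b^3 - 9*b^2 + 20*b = (b - 5)*(b^2 - 4*b) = (b - 5)*(b - 4)*(b)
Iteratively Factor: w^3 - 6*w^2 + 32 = (w - 4)*(w^2 - 2*w - 8) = (w - 4)^2*(w + 2)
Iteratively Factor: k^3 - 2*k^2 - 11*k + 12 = (k + 3)*(k^2 - 5*k + 4) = (k - 4)*(k + 3)*(k - 1)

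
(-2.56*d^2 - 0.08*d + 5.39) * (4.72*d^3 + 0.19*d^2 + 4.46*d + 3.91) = -12.0832*d^5 - 0.864*d^4 + 14.008*d^3 - 9.3423*d^2 + 23.7266*d + 21.0749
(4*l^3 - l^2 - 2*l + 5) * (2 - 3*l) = -12*l^4 + 11*l^3 + 4*l^2 - 19*l + 10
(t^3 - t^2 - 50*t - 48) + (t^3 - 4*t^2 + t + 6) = 2*t^3 - 5*t^2 - 49*t - 42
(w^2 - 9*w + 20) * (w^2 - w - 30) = w^4 - 10*w^3 - w^2 + 250*w - 600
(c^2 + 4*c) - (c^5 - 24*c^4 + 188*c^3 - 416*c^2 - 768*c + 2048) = -c^5 + 24*c^4 - 188*c^3 + 417*c^2 + 772*c - 2048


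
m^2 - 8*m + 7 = (m - 7)*(m - 1)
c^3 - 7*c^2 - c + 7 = (c - 7)*(c - 1)*(c + 1)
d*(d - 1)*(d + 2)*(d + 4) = d^4 + 5*d^3 + 2*d^2 - 8*d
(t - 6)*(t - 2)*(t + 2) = t^3 - 6*t^2 - 4*t + 24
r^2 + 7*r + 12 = (r + 3)*(r + 4)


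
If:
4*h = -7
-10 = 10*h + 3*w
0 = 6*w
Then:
No Solution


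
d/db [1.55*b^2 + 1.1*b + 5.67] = 3.1*b + 1.1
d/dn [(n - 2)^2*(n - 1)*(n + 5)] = 4*n^3 - 34*n + 36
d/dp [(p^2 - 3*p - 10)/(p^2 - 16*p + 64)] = (44 - 13*p)/(p^3 - 24*p^2 + 192*p - 512)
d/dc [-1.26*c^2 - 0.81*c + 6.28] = -2.52*c - 0.81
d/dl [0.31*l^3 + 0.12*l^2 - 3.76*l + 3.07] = 0.93*l^2 + 0.24*l - 3.76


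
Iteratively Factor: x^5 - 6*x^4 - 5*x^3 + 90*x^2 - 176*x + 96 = (x - 1)*(x^4 - 5*x^3 - 10*x^2 + 80*x - 96) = (x - 3)*(x - 1)*(x^3 - 2*x^2 - 16*x + 32) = (x - 3)*(x - 2)*(x - 1)*(x^2 - 16) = (x - 4)*(x - 3)*(x - 2)*(x - 1)*(x + 4)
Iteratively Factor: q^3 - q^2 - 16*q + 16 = (q - 1)*(q^2 - 16) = (q - 1)*(q + 4)*(q - 4)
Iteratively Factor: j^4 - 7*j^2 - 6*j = (j)*(j^3 - 7*j - 6) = j*(j + 1)*(j^2 - j - 6) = j*(j + 1)*(j + 2)*(j - 3)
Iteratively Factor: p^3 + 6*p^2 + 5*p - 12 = (p + 4)*(p^2 + 2*p - 3) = (p + 3)*(p + 4)*(p - 1)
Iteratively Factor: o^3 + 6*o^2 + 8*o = (o + 4)*(o^2 + 2*o) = o*(o + 4)*(o + 2)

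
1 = 1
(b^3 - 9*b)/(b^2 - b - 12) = b*(b - 3)/(b - 4)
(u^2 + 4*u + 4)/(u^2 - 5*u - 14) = (u + 2)/(u - 7)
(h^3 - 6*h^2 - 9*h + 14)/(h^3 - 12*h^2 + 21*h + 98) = (h - 1)/(h - 7)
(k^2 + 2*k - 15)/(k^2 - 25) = (k - 3)/(k - 5)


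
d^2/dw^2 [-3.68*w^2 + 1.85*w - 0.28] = -7.36000000000000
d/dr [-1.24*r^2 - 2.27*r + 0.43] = -2.48*r - 2.27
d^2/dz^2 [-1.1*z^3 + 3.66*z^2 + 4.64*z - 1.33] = 7.32 - 6.6*z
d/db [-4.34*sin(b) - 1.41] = -4.34*cos(b)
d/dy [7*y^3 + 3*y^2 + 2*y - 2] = 21*y^2 + 6*y + 2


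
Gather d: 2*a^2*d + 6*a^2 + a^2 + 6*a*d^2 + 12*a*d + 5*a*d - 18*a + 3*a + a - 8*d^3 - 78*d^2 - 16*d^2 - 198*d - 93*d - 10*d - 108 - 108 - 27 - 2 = 7*a^2 - 14*a - 8*d^3 + d^2*(6*a - 94) + d*(2*a^2 + 17*a - 301) - 245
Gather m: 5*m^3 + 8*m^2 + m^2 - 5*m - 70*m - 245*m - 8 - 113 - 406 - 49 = 5*m^3 + 9*m^2 - 320*m - 576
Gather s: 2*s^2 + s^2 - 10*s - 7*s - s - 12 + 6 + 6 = 3*s^2 - 18*s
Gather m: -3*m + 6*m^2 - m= 6*m^2 - 4*m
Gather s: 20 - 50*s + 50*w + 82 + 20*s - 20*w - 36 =-30*s + 30*w + 66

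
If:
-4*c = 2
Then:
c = -1/2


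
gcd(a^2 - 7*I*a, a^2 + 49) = a - 7*I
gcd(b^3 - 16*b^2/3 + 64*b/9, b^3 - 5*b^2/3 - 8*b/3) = b^2 - 8*b/3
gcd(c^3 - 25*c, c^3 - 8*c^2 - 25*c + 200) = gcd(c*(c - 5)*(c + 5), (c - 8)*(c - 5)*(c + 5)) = c^2 - 25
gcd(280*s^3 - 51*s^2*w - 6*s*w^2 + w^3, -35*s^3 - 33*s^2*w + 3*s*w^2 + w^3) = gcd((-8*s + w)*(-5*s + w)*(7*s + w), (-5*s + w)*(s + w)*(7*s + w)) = 35*s^2 - 2*s*w - w^2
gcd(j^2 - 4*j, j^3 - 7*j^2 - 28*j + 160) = j - 4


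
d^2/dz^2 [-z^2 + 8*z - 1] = -2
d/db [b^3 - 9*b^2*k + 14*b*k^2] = 3*b^2 - 18*b*k + 14*k^2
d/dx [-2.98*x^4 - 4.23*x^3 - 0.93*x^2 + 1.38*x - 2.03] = -11.92*x^3 - 12.69*x^2 - 1.86*x + 1.38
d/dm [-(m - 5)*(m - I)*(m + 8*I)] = -3*m^2 + m*(10 - 14*I) - 8 + 35*I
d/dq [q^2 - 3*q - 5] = 2*q - 3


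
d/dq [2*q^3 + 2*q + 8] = 6*q^2 + 2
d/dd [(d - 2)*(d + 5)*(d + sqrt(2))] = 3*d^2 + 2*sqrt(2)*d + 6*d - 10 + 3*sqrt(2)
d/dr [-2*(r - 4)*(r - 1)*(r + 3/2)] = -6*r^2 + 14*r + 7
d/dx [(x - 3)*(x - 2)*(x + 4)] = 3*x^2 - 2*x - 14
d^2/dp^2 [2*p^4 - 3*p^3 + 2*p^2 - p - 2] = 24*p^2 - 18*p + 4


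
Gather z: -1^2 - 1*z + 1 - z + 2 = 2 - 2*z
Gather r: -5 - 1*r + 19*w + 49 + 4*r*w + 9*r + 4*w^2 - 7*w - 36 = r*(4*w + 8) + 4*w^2 + 12*w + 8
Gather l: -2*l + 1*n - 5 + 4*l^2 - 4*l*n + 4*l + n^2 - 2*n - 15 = 4*l^2 + l*(2 - 4*n) + n^2 - n - 20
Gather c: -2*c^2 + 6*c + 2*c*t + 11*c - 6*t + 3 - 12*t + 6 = -2*c^2 + c*(2*t + 17) - 18*t + 9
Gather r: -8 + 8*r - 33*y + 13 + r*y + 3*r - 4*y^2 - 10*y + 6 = r*(y + 11) - 4*y^2 - 43*y + 11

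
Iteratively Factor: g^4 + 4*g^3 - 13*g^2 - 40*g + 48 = (g - 3)*(g^3 + 7*g^2 + 8*g - 16) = (g - 3)*(g + 4)*(g^2 + 3*g - 4) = (g - 3)*(g - 1)*(g + 4)*(g + 4)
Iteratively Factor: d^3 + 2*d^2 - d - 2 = (d + 2)*(d^2 - 1) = (d - 1)*(d + 2)*(d + 1)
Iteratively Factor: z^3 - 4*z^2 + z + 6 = (z - 2)*(z^2 - 2*z - 3) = (z - 2)*(z + 1)*(z - 3)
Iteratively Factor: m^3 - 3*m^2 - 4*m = (m - 4)*(m^2 + m) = (m - 4)*(m + 1)*(m)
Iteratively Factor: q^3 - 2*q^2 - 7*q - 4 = (q + 1)*(q^2 - 3*q - 4) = (q - 4)*(q + 1)*(q + 1)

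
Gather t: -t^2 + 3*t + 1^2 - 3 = -t^2 + 3*t - 2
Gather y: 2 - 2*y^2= 2 - 2*y^2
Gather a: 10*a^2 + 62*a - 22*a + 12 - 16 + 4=10*a^2 + 40*a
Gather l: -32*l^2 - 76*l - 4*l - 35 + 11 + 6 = -32*l^2 - 80*l - 18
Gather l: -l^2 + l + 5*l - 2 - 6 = -l^2 + 6*l - 8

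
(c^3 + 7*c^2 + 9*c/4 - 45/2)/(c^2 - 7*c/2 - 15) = (c^2 + 9*c/2 - 9)/(c - 6)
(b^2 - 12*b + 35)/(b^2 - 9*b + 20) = (b - 7)/(b - 4)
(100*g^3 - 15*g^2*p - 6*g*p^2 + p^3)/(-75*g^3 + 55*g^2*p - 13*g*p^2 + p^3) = (4*g + p)/(-3*g + p)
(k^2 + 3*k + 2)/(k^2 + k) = (k + 2)/k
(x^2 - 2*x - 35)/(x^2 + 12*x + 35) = (x - 7)/(x + 7)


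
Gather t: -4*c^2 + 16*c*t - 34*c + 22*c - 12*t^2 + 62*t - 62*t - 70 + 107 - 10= -4*c^2 + 16*c*t - 12*c - 12*t^2 + 27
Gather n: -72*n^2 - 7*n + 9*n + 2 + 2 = -72*n^2 + 2*n + 4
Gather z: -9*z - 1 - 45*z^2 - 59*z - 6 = -45*z^2 - 68*z - 7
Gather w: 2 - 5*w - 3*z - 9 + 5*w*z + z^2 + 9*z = w*(5*z - 5) + z^2 + 6*z - 7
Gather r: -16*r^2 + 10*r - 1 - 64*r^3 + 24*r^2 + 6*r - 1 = -64*r^3 + 8*r^2 + 16*r - 2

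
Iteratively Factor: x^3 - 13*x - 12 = (x - 4)*(x^2 + 4*x + 3) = (x - 4)*(x + 1)*(x + 3)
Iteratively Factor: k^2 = (k)*(k)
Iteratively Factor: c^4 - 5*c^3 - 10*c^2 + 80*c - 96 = (c - 2)*(c^3 - 3*c^2 - 16*c + 48) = (c - 2)*(c + 4)*(c^2 - 7*c + 12) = (c - 3)*(c - 2)*(c + 4)*(c - 4)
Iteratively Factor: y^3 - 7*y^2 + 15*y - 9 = (y - 1)*(y^2 - 6*y + 9) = (y - 3)*(y - 1)*(y - 3)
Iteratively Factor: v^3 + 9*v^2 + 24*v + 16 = (v + 1)*(v^2 + 8*v + 16) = (v + 1)*(v + 4)*(v + 4)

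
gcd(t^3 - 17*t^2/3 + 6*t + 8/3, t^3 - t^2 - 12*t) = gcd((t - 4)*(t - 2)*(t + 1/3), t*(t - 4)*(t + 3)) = t - 4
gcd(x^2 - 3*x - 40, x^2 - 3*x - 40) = x^2 - 3*x - 40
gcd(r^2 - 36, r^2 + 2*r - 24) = r + 6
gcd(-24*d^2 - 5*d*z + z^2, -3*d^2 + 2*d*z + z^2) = 3*d + z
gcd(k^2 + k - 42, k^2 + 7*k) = k + 7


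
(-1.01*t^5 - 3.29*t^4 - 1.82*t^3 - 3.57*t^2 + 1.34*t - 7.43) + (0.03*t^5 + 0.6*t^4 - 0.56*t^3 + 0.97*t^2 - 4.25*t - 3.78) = -0.98*t^5 - 2.69*t^4 - 2.38*t^3 - 2.6*t^2 - 2.91*t - 11.21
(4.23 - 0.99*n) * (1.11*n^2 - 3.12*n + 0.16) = -1.0989*n^3 + 7.7841*n^2 - 13.356*n + 0.6768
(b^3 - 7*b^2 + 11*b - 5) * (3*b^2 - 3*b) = 3*b^5 - 24*b^4 + 54*b^3 - 48*b^2 + 15*b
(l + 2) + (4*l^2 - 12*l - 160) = 4*l^2 - 11*l - 158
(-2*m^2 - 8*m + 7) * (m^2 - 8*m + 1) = -2*m^4 + 8*m^3 + 69*m^2 - 64*m + 7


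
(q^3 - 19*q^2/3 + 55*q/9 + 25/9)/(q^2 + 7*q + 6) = (9*q^3 - 57*q^2 + 55*q + 25)/(9*(q^2 + 7*q + 6))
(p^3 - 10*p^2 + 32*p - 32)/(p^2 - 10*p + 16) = (p^2 - 8*p + 16)/(p - 8)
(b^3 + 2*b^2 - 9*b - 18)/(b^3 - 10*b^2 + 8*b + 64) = (b^2 - 9)/(b^2 - 12*b + 32)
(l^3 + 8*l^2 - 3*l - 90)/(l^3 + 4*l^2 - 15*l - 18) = (l + 5)/(l + 1)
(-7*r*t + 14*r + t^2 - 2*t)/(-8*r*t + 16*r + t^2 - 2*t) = (7*r - t)/(8*r - t)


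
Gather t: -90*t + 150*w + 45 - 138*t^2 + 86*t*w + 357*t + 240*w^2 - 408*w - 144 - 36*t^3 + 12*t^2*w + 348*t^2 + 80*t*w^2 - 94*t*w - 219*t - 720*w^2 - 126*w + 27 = -36*t^3 + t^2*(12*w + 210) + t*(80*w^2 - 8*w + 48) - 480*w^2 - 384*w - 72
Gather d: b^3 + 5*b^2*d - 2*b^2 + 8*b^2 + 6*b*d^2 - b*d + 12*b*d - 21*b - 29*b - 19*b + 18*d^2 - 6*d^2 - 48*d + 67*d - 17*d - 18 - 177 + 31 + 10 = b^3 + 6*b^2 - 69*b + d^2*(6*b + 12) + d*(5*b^2 + 11*b + 2) - 154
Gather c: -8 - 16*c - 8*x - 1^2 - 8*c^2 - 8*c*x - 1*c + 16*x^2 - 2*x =-8*c^2 + c*(-8*x - 17) + 16*x^2 - 10*x - 9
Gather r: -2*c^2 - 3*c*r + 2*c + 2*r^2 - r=-2*c^2 + 2*c + 2*r^2 + r*(-3*c - 1)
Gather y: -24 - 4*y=-4*y - 24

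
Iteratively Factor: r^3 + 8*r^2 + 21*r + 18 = (r + 3)*(r^2 + 5*r + 6) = (r + 3)^2*(r + 2)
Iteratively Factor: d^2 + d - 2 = (d - 1)*(d + 2)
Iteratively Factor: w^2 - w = (w - 1)*(w)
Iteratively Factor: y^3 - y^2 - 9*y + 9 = (y - 1)*(y^2 - 9) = (y - 3)*(y - 1)*(y + 3)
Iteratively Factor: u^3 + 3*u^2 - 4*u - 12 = (u - 2)*(u^2 + 5*u + 6) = (u - 2)*(u + 3)*(u + 2)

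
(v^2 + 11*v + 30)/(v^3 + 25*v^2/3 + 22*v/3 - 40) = 3*(v + 5)/(3*v^2 + 7*v - 20)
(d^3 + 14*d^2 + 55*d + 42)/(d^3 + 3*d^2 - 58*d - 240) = (d^2 + 8*d + 7)/(d^2 - 3*d - 40)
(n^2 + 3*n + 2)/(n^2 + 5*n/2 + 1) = 2*(n + 1)/(2*n + 1)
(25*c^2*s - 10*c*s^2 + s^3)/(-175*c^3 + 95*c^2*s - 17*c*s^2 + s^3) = s/(-7*c + s)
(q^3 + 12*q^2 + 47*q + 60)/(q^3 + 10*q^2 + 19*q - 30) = (q^2 + 7*q + 12)/(q^2 + 5*q - 6)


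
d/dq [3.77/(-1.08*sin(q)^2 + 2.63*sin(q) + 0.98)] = (8.1432*sin(q) - 9.9151)*cos(q)/(-1.08*sin(q)^2 + 2.63*sin(q) + 0.98)^2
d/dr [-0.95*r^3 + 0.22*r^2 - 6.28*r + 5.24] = -2.85*r^2 + 0.44*r - 6.28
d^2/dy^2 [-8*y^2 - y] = -16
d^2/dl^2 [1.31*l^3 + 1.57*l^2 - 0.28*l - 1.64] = 7.86*l + 3.14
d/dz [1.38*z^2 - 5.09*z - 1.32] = 2.76*z - 5.09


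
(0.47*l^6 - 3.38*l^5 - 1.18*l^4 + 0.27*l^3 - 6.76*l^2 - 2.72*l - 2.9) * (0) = 0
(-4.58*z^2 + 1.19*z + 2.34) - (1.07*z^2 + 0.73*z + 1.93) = -5.65*z^2 + 0.46*z + 0.41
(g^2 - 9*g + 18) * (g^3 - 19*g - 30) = g^5 - 9*g^4 - g^3 + 141*g^2 - 72*g - 540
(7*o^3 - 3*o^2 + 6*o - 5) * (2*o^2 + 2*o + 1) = 14*o^5 + 8*o^4 + 13*o^3 - o^2 - 4*o - 5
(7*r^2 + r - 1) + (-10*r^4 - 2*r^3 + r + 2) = -10*r^4 - 2*r^3 + 7*r^2 + 2*r + 1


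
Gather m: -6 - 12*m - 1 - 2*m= -14*m - 7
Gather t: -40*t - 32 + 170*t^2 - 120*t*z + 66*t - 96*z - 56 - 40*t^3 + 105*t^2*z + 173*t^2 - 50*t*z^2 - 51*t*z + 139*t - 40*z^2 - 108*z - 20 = -40*t^3 + t^2*(105*z + 343) + t*(-50*z^2 - 171*z + 165) - 40*z^2 - 204*z - 108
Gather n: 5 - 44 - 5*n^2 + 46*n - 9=-5*n^2 + 46*n - 48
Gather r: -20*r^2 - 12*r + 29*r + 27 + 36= -20*r^2 + 17*r + 63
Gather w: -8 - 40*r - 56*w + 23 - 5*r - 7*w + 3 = -45*r - 63*w + 18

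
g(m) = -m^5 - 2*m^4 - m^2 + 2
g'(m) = -5*m^4 - 8*m^3 - 2*m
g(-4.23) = 698.05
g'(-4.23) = -986.82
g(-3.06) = 85.57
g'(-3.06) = -203.04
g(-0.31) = 1.89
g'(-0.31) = 0.81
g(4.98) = -4315.92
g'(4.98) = -4073.31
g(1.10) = -3.75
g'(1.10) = -20.17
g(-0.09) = 1.99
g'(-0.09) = 0.19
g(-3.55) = 235.57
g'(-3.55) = -429.10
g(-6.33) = 6913.82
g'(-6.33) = -5985.83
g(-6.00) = 5150.00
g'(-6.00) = -4740.00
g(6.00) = -10402.00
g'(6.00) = -8220.00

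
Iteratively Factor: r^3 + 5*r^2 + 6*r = (r + 3)*(r^2 + 2*r) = r*(r + 3)*(r + 2)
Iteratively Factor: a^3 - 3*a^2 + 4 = (a + 1)*(a^2 - 4*a + 4) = (a - 2)*(a + 1)*(a - 2)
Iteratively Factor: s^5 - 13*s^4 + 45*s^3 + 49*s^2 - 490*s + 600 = (s - 4)*(s^4 - 9*s^3 + 9*s^2 + 85*s - 150) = (s - 4)*(s + 3)*(s^3 - 12*s^2 + 45*s - 50) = (s - 4)*(s - 2)*(s + 3)*(s^2 - 10*s + 25) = (s - 5)*(s - 4)*(s - 2)*(s + 3)*(s - 5)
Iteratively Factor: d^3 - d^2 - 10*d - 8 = (d + 2)*(d^2 - 3*d - 4) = (d - 4)*(d + 2)*(d + 1)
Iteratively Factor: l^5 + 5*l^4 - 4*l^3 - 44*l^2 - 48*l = (l + 4)*(l^4 + l^3 - 8*l^2 - 12*l) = (l + 2)*(l + 4)*(l^3 - l^2 - 6*l) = l*(l + 2)*(l + 4)*(l^2 - l - 6) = l*(l - 3)*(l + 2)*(l + 4)*(l + 2)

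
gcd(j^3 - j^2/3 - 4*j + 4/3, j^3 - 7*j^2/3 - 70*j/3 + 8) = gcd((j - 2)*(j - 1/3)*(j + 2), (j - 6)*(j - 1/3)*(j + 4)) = j - 1/3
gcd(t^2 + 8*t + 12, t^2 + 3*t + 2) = t + 2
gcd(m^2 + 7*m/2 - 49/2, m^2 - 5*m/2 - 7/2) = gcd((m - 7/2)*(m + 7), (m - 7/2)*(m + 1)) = m - 7/2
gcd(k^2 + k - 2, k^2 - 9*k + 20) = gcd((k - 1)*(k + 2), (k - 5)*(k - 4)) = 1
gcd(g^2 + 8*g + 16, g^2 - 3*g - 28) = g + 4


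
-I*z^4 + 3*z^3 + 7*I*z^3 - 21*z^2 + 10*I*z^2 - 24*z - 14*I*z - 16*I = (z - 8)*(z + I)*(z + 2*I)*(-I*z - I)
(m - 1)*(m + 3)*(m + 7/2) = m^3 + 11*m^2/2 + 4*m - 21/2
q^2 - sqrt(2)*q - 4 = (q - 2*sqrt(2))*(q + sqrt(2))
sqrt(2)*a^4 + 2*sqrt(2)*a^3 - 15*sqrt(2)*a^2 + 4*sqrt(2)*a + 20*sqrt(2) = (a - 2)^2*(a + 5)*(sqrt(2)*a + sqrt(2))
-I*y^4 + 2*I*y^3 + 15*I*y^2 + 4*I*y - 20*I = (y - 5)*(y + 2)^2*(-I*y + I)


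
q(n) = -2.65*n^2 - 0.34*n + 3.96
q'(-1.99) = 10.21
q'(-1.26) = 6.34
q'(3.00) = -16.24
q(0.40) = 3.40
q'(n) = -5.3*n - 0.34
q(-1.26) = 0.18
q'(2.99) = -16.19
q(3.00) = -20.91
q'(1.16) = -6.49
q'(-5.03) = 26.32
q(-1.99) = -5.86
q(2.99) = -20.75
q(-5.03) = -61.38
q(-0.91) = 2.07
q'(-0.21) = 0.77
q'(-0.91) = 4.48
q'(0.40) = -2.46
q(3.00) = -20.91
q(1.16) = -0.00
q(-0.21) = 3.91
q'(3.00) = -16.24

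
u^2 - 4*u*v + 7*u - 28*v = (u + 7)*(u - 4*v)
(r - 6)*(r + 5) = r^2 - r - 30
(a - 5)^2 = a^2 - 10*a + 25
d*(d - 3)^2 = d^3 - 6*d^2 + 9*d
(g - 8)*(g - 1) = g^2 - 9*g + 8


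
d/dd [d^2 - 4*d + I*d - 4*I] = 2*d - 4 + I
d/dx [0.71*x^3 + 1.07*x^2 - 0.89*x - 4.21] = 2.13*x^2 + 2.14*x - 0.89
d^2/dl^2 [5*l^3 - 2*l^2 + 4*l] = 30*l - 4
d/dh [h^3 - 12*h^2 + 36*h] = 3*h^2 - 24*h + 36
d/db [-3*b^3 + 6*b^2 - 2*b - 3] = -9*b^2 + 12*b - 2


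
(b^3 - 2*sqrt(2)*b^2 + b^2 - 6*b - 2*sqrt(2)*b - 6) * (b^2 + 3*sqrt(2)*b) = b^5 + b^4 + sqrt(2)*b^4 - 18*b^3 + sqrt(2)*b^3 - 18*sqrt(2)*b^2 - 18*b^2 - 18*sqrt(2)*b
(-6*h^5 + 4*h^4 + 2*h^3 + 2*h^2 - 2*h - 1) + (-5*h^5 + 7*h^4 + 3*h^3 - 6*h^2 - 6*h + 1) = -11*h^5 + 11*h^4 + 5*h^3 - 4*h^2 - 8*h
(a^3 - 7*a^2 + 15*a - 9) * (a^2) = a^5 - 7*a^4 + 15*a^3 - 9*a^2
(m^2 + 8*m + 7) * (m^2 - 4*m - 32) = m^4 + 4*m^3 - 57*m^2 - 284*m - 224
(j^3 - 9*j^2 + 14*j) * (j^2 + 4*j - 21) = j^5 - 5*j^4 - 43*j^3 + 245*j^2 - 294*j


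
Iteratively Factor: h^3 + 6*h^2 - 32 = (h + 4)*(h^2 + 2*h - 8) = (h + 4)^2*(h - 2)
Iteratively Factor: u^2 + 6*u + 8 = (u + 4)*(u + 2)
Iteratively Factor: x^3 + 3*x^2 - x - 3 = (x + 3)*(x^2 - 1) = (x - 1)*(x + 3)*(x + 1)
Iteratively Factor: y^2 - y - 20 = (y + 4)*(y - 5)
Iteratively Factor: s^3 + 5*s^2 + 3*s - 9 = (s + 3)*(s^2 + 2*s - 3) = (s + 3)^2*(s - 1)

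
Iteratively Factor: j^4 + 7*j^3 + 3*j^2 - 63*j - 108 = (j + 3)*(j^3 + 4*j^2 - 9*j - 36) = (j + 3)^2*(j^2 + j - 12) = (j + 3)^2*(j + 4)*(j - 3)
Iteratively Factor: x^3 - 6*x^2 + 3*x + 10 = (x - 5)*(x^2 - x - 2) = (x - 5)*(x + 1)*(x - 2)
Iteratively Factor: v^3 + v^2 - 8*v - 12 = (v + 2)*(v^2 - v - 6) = (v - 3)*(v + 2)*(v + 2)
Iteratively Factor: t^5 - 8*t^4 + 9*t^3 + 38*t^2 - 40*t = (t + 2)*(t^4 - 10*t^3 + 29*t^2 - 20*t) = (t - 4)*(t + 2)*(t^3 - 6*t^2 + 5*t) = (t - 4)*(t - 1)*(t + 2)*(t^2 - 5*t) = t*(t - 4)*(t - 1)*(t + 2)*(t - 5)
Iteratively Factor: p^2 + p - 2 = (p + 2)*(p - 1)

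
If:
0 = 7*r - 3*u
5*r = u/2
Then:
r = 0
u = 0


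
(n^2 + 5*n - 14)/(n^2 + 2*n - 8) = (n + 7)/(n + 4)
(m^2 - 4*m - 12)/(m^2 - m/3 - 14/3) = 3*(m - 6)/(3*m - 7)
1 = 1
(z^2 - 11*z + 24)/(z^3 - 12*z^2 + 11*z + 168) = (z - 3)/(z^2 - 4*z - 21)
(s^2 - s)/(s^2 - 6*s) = (s - 1)/(s - 6)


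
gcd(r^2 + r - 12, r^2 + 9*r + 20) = r + 4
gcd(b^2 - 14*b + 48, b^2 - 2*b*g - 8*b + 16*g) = b - 8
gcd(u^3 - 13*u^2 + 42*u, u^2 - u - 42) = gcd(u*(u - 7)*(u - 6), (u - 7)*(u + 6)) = u - 7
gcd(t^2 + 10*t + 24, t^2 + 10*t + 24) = t^2 + 10*t + 24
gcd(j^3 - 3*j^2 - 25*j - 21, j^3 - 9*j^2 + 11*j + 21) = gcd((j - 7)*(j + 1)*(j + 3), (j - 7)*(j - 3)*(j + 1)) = j^2 - 6*j - 7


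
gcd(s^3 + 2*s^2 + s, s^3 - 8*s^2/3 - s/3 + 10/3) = s + 1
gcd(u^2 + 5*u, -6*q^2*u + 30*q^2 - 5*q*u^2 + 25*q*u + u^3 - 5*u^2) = 1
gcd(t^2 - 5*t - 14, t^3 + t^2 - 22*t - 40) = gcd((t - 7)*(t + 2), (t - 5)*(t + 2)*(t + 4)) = t + 2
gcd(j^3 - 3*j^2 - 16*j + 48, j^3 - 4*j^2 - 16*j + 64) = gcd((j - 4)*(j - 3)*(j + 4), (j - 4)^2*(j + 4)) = j^2 - 16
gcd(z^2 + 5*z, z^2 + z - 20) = z + 5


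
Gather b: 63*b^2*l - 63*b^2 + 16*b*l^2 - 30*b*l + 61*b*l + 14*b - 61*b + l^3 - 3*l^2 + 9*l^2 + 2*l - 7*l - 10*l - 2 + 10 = b^2*(63*l - 63) + b*(16*l^2 + 31*l - 47) + l^3 + 6*l^2 - 15*l + 8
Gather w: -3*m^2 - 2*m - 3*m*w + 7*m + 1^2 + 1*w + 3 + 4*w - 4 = -3*m^2 + 5*m + w*(5 - 3*m)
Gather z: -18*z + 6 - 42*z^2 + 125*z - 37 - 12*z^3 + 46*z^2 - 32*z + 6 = -12*z^3 + 4*z^2 + 75*z - 25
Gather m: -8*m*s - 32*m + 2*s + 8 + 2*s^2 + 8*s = m*(-8*s - 32) + 2*s^2 + 10*s + 8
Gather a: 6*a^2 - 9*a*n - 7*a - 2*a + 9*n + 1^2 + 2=6*a^2 + a*(-9*n - 9) + 9*n + 3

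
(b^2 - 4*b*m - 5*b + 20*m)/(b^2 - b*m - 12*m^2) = (b - 5)/(b + 3*m)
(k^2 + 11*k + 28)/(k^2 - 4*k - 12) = (k^2 + 11*k + 28)/(k^2 - 4*k - 12)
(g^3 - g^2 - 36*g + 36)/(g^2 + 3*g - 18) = (g^2 - 7*g + 6)/(g - 3)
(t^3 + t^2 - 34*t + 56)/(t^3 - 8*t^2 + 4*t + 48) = (t^2 + 5*t - 14)/(t^2 - 4*t - 12)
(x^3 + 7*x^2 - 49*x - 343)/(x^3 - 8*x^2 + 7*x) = (x^2 + 14*x + 49)/(x*(x - 1))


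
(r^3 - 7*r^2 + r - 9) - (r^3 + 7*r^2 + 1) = -14*r^2 + r - 10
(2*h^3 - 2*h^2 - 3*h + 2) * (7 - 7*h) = -14*h^4 + 28*h^3 + 7*h^2 - 35*h + 14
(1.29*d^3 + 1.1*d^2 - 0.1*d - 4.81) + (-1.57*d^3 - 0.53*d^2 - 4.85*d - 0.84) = -0.28*d^3 + 0.57*d^2 - 4.95*d - 5.65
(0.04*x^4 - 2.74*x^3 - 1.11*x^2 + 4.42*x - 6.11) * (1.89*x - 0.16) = 0.0756*x^5 - 5.185*x^4 - 1.6595*x^3 + 8.5314*x^2 - 12.2551*x + 0.9776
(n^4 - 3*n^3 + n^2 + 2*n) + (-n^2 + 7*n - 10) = n^4 - 3*n^3 + 9*n - 10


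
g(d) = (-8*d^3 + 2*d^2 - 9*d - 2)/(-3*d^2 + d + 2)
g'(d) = (6*d - 1)*(-8*d^3 + 2*d^2 - 9*d - 2)/(-3*d^2 + d + 2)^2 + (-24*d^2 + 4*d - 9)/(-3*d^2 + d + 2)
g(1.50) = 11.69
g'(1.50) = -11.24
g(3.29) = 10.85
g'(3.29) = 1.93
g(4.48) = 13.43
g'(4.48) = 2.33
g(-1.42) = -6.90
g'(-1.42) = -0.47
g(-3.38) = -10.10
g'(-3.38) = 2.29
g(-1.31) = -7.00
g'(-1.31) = -1.48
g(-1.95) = -7.26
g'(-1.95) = 1.39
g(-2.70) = -8.61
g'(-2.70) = 2.07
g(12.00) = 32.65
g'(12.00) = 2.63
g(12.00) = 32.65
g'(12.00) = 2.63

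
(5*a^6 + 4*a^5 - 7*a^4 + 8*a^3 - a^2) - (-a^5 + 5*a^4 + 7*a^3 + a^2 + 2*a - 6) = 5*a^6 + 5*a^5 - 12*a^4 + a^3 - 2*a^2 - 2*a + 6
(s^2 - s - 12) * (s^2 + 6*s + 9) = s^4 + 5*s^3 - 9*s^2 - 81*s - 108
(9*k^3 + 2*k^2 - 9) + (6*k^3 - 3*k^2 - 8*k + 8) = 15*k^3 - k^2 - 8*k - 1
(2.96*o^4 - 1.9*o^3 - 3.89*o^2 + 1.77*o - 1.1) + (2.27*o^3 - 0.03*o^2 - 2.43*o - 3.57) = 2.96*o^4 + 0.37*o^3 - 3.92*o^2 - 0.66*o - 4.67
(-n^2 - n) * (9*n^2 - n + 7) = -9*n^4 - 8*n^3 - 6*n^2 - 7*n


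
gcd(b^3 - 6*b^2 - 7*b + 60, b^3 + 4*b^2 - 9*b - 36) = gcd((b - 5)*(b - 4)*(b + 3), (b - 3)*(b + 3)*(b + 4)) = b + 3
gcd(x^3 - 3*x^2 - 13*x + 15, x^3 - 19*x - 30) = x^2 - 2*x - 15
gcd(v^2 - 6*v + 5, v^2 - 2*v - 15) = v - 5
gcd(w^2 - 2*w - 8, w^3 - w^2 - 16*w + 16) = w - 4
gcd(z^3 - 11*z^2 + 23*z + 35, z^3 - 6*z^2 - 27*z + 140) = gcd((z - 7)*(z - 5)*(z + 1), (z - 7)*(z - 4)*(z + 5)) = z - 7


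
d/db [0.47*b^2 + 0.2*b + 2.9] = 0.94*b + 0.2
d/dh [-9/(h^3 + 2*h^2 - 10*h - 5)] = 9*(3*h^2 + 4*h - 10)/(h^3 + 2*h^2 - 10*h - 5)^2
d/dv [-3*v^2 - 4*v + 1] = -6*v - 4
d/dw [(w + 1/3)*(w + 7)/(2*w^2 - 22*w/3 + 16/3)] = (-99*w^2 + 6*w + 253)/(2*(9*w^4 - 66*w^3 + 169*w^2 - 176*w + 64))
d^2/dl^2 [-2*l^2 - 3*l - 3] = -4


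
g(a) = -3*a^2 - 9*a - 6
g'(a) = -6*a - 9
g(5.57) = -149.20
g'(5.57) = -42.42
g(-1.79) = 0.50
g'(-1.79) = 1.74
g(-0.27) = -3.79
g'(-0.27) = -7.38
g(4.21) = -97.06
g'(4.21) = -34.26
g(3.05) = -61.36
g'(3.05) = -27.30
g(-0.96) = -0.12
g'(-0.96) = -3.24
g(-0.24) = -4.01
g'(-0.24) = -7.56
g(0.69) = -13.64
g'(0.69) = -13.14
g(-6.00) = -60.00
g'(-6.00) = 27.00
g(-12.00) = -330.00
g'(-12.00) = 63.00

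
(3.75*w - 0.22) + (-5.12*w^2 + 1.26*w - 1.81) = -5.12*w^2 + 5.01*w - 2.03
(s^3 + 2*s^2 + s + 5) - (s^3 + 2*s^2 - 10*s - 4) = 11*s + 9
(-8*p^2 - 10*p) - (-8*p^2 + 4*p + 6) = -14*p - 6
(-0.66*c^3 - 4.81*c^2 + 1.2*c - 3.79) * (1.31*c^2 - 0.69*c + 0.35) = -0.8646*c^5 - 5.8457*c^4 + 4.6599*c^3 - 7.4764*c^2 + 3.0351*c - 1.3265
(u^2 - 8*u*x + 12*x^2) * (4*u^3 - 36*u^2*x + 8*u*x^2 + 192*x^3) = 4*u^5 - 68*u^4*x + 344*u^3*x^2 - 304*u^2*x^3 - 1440*u*x^4 + 2304*x^5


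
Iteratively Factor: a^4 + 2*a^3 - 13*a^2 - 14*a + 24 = (a - 1)*(a^3 + 3*a^2 - 10*a - 24) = (a - 1)*(a + 4)*(a^2 - a - 6) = (a - 1)*(a + 2)*(a + 4)*(a - 3)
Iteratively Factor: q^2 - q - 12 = (q + 3)*(q - 4)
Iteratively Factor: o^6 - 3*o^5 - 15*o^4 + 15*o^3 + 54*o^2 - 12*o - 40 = (o - 2)*(o^5 - o^4 - 17*o^3 - 19*o^2 + 16*o + 20) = (o - 2)*(o + 2)*(o^4 - 3*o^3 - 11*o^2 + 3*o + 10) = (o - 2)*(o - 1)*(o + 2)*(o^3 - 2*o^2 - 13*o - 10) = (o - 2)*(o - 1)*(o + 1)*(o + 2)*(o^2 - 3*o - 10) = (o - 5)*(o - 2)*(o - 1)*(o + 1)*(o + 2)*(o + 2)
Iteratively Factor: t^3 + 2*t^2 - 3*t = (t + 3)*(t^2 - t) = (t - 1)*(t + 3)*(t)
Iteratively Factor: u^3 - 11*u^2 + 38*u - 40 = (u - 5)*(u^2 - 6*u + 8) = (u - 5)*(u - 4)*(u - 2)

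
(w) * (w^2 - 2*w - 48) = w^3 - 2*w^2 - 48*w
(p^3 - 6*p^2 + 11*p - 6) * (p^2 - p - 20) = p^5 - 7*p^4 - 3*p^3 + 103*p^2 - 214*p + 120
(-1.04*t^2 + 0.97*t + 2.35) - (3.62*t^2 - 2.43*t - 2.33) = -4.66*t^2 + 3.4*t + 4.68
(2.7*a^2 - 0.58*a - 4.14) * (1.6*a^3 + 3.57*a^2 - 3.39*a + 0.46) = 4.32*a^5 + 8.711*a^4 - 17.8476*a^3 - 11.5716*a^2 + 13.7678*a - 1.9044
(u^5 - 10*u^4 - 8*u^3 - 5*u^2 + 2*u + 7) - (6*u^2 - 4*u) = u^5 - 10*u^4 - 8*u^3 - 11*u^2 + 6*u + 7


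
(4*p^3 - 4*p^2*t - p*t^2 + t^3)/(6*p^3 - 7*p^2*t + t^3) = (2*p + t)/(3*p + t)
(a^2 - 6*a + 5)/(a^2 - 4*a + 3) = (a - 5)/(a - 3)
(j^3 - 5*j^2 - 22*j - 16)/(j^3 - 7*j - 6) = (j - 8)/(j - 3)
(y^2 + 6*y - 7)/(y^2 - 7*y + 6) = (y + 7)/(y - 6)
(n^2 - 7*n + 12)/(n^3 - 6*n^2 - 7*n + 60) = (n - 3)/(n^2 - 2*n - 15)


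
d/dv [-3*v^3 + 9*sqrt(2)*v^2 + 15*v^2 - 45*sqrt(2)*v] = -9*v^2 + 18*sqrt(2)*v + 30*v - 45*sqrt(2)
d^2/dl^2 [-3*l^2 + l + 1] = -6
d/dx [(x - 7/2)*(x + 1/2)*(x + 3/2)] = 3*x^2 - 3*x - 25/4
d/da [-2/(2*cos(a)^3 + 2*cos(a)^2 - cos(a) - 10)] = 8*(-6*cos(a)^2 - 4*cos(a) + 1)*sin(a)/(-4*sin(a)^2 + cos(a) + cos(3*a) - 16)^2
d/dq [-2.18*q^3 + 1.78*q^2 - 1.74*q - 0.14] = -6.54*q^2 + 3.56*q - 1.74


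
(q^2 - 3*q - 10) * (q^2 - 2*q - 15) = q^4 - 5*q^3 - 19*q^2 + 65*q + 150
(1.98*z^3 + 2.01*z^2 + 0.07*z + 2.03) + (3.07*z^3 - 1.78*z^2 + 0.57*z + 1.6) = 5.05*z^3 + 0.23*z^2 + 0.64*z + 3.63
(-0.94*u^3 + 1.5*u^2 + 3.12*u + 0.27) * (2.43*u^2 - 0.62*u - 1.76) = -2.2842*u^5 + 4.2278*u^4 + 8.306*u^3 - 3.9183*u^2 - 5.6586*u - 0.4752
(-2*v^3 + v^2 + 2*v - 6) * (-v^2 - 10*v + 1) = 2*v^5 + 19*v^4 - 14*v^3 - 13*v^2 + 62*v - 6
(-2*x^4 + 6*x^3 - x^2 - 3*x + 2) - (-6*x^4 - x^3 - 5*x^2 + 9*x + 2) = 4*x^4 + 7*x^3 + 4*x^2 - 12*x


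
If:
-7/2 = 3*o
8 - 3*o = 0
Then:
No Solution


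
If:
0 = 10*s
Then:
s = 0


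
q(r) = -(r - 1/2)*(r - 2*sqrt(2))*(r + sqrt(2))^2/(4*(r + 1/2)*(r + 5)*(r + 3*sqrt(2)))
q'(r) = (r - 1/2)*(r - 2*sqrt(2))*(r + sqrt(2))^2/(4*(r + 1/2)*(r + 5)*(r + 3*sqrt(2))^2) - (r - 1/2)*(r - 2*sqrt(2))*(2*r + 2*sqrt(2))/(4*(r + 1/2)*(r + 5)*(r + 3*sqrt(2))) - (r - 1/2)*(r + sqrt(2))^2/(4*(r + 1/2)*(r + 5)*(r + 3*sqrt(2))) + (r - 1/2)*(r - 2*sqrt(2))*(r + sqrt(2))^2/(4*(r + 1/2)*(r + 5)^2*(r + 3*sqrt(2))) + (r - 1/2)*(r - 2*sqrt(2))*(r + sqrt(2))^2/(4*(r + 1/2)^2*(r + 5)*(r + 3*sqrt(2))) - (r - 2*sqrt(2))*(r + sqrt(2))^2/(4*(r + 1/2)*(r + 5)*(r + 3*sqrt(2)))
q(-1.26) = 0.01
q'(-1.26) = 0.06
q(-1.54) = 0.00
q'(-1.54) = -0.06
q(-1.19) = 0.01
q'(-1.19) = 0.10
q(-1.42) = 0.00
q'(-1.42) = 0.00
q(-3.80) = 23.14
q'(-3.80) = -92.81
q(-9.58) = 9.39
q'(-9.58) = 0.86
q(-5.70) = 45.77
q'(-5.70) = 71.49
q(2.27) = 0.03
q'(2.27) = -0.03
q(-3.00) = 2.06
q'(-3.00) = -5.41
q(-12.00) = 8.32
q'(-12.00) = 0.19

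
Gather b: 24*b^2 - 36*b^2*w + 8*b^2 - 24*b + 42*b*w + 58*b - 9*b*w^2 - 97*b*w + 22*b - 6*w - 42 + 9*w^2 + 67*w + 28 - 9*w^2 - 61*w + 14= b^2*(32 - 36*w) + b*(-9*w^2 - 55*w + 56)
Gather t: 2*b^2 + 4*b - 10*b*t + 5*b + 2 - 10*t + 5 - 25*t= 2*b^2 + 9*b + t*(-10*b - 35) + 7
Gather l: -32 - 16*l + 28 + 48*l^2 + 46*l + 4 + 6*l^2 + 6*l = 54*l^2 + 36*l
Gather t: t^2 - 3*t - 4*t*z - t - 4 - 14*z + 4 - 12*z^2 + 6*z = t^2 + t*(-4*z - 4) - 12*z^2 - 8*z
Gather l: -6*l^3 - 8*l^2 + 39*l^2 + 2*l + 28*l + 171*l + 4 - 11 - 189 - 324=-6*l^3 + 31*l^2 + 201*l - 520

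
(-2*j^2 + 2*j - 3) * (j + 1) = -2*j^3 - j - 3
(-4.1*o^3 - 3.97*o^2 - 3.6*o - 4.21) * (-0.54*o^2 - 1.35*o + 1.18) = 2.214*o^5 + 7.6788*o^4 + 2.4655*o^3 + 2.4488*o^2 + 1.4355*o - 4.9678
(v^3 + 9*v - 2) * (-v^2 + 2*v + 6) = -v^5 + 2*v^4 - 3*v^3 + 20*v^2 + 50*v - 12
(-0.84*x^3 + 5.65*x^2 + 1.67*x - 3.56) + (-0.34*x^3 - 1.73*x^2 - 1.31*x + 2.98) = -1.18*x^3 + 3.92*x^2 + 0.36*x - 0.58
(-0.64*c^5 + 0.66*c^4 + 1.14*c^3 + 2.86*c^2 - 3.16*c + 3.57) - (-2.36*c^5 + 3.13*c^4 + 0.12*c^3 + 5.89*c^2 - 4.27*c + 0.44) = 1.72*c^5 - 2.47*c^4 + 1.02*c^3 - 3.03*c^2 + 1.11*c + 3.13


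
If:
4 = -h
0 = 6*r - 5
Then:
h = -4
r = 5/6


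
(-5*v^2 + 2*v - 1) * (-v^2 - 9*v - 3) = 5*v^4 + 43*v^3 - 2*v^2 + 3*v + 3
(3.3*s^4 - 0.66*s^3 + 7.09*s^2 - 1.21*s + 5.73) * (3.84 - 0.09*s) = -0.297*s^5 + 12.7314*s^4 - 3.1725*s^3 + 27.3345*s^2 - 5.1621*s + 22.0032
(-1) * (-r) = r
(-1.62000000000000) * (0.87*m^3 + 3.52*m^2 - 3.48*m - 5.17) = -1.4094*m^3 - 5.7024*m^2 + 5.6376*m + 8.3754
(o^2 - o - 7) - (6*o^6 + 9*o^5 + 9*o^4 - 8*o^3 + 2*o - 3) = -6*o^6 - 9*o^5 - 9*o^4 + 8*o^3 + o^2 - 3*o - 4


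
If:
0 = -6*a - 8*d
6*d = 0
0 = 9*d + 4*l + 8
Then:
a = 0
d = 0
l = -2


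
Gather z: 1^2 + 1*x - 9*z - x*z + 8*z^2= x + 8*z^2 + z*(-x - 9) + 1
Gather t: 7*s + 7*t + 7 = 7*s + 7*t + 7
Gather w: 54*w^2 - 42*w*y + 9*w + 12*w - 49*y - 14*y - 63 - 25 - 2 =54*w^2 + w*(21 - 42*y) - 63*y - 90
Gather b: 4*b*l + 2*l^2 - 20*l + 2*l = 4*b*l + 2*l^2 - 18*l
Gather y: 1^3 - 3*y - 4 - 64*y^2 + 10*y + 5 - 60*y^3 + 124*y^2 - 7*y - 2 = -60*y^3 + 60*y^2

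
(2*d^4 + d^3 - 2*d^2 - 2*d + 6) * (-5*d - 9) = -10*d^5 - 23*d^4 + d^3 + 28*d^2 - 12*d - 54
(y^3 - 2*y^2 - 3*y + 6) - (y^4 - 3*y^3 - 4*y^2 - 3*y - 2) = -y^4 + 4*y^3 + 2*y^2 + 8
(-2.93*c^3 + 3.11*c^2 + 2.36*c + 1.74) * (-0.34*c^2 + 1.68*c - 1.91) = 0.9962*c^5 - 5.9798*c^4 + 10.0187*c^3 - 2.5669*c^2 - 1.5844*c - 3.3234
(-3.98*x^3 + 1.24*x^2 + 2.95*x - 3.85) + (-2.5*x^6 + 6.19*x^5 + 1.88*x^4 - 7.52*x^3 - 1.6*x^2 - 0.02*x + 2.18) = -2.5*x^6 + 6.19*x^5 + 1.88*x^4 - 11.5*x^3 - 0.36*x^2 + 2.93*x - 1.67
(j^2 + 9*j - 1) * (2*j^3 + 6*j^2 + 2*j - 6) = 2*j^5 + 24*j^4 + 54*j^3 + 6*j^2 - 56*j + 6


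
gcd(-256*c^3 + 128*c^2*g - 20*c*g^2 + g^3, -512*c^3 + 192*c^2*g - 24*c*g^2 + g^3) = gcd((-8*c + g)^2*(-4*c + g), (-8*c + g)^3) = 64*c^2 - 16*c*g + g^2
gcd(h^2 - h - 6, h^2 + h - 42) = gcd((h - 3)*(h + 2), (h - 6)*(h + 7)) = 1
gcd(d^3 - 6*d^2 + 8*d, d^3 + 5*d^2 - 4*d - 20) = d - 2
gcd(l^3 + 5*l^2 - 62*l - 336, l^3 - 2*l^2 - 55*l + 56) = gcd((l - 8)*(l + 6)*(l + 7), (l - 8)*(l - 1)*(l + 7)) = l^2 - l - 56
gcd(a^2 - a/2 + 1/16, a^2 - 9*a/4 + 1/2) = a - 1/4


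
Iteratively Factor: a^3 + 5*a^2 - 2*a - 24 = (a + 4)*(a^2 + a - 6) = (a + 3)*(a + 4)*(a - 2)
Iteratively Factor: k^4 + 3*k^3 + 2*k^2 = (k + 1)*(k^3 + 2*k^2) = k*(k + 1)*(k^2 + 2*k) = k*(k + 1)*(k + 2)*(k)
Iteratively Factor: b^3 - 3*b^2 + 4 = (b - 2)*(b^2 - b - 2) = (b - 2)^2*(b + 1)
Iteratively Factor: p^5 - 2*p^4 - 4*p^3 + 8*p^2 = (p - 2)*(p^4 - 4*p^2) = p*(p - 2)*(p^3 - 4*p) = p*(p - 2)^2*(p^2 + 2*p) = p^2*(p - 2)^2*(p + 2)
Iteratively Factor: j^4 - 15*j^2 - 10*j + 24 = (j + 3)*(j^3 - 3*j^2 - 6*j + 8) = (j - 4)*(j + 3)*(j^2 + j - 2) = (j - 4)*(j + 2)*(j + 3)*(j - 1)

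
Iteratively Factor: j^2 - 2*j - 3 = (j + 1)*(j - 3)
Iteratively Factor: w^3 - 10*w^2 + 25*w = (w)*(w^2 - 10*w + 25) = w*(w - 5)*(w - 5)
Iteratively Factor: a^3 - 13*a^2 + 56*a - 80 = (a - 4)*(a^2 - 9*a + 20) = (a - 4)^2*(a - 5)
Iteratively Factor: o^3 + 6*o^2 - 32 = (o - 2)*(o^2 + 8*o + 16) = (o - 2)*(o + 4)*(o + 4)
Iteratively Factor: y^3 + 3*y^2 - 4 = (y - 1)*(y^2 + 4*y + 4) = (y - 1)*(y + 2)*(y + 2)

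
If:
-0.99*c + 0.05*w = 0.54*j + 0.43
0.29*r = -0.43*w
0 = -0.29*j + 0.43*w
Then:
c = -0.758272378962034*w - 0.434343434343434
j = 1.48275862068966*w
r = -1.48275862068966*w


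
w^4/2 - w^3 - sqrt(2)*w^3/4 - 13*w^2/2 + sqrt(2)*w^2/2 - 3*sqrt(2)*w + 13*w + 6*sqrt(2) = (w/2 + sqrt(2))*(w - 2)*(w - 3*sqrt(2))*(w + sqrt(2)/2)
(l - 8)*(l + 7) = l^2 - l - 56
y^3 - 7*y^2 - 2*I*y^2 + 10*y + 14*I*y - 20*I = (y - 5)*(y - 2)*(y - 2*I)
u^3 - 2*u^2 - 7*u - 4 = (u - 4)*(u + 1)^2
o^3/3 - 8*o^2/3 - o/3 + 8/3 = (o/3 + 1/3)*(o - 8)*(o - 1)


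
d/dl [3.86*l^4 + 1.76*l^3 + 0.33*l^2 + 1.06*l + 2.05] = 15.44*l^3 + 5.28*l^2 + 0.66*l + 1.06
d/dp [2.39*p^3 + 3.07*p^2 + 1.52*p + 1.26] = 7.17*p^2 + 6.14*p + 1.52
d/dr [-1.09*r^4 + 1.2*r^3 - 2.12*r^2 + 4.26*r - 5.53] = -4.36*r^3 + 3.6*r^2 - 4.24*r + 4.26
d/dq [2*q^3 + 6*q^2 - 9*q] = 6*q^2 + 12*q - 9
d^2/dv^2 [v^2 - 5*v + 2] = 2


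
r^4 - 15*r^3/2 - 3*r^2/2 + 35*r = r*(r - 7)*(r - 5/2)*(r + 2)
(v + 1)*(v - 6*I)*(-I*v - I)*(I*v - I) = v^4 + v^3 - 6*I*v^3 - v^2 - 6*I*v^2 - v + 6*I*v + 6*I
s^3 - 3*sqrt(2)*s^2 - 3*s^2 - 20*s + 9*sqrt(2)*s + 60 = (s - 3)*(s - 5*sqrt(2))*(s + 2*sqrt(2))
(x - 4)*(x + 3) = x^2 - x - 12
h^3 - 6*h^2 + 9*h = h*(h - 3)^2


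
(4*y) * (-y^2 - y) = -4*y^3 - 4*y^2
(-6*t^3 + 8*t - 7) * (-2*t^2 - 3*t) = 12*t^5 + 18*t^4 - 16*t^3 - 10*t^2 + 21*t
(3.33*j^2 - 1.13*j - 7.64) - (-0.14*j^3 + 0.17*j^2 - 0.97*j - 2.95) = 0.14*j^3 + 3.16*j^2 - 0.16*j - 4.69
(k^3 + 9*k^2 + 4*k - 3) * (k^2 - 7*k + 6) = k^5 + 2*k^4 - 53*k^3 + 23*k^2 + 45*k - 18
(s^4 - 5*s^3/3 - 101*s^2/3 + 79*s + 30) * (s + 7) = s^5 + 16*s^4/3 - 136*s^3/3 - 470*s^2/3 + 583*s + 210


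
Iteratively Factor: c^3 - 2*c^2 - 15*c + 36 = (c - 3)*(c^2 + c - 12) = (c - 3)^2*(c + 4)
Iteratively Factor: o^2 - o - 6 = (o + 2)*(o - 3)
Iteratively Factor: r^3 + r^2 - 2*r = (r)*(r^2 + r - 2) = r*(r - 1)*(r + 2)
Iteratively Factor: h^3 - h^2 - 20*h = (h)*(h^2 - h - 20) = h*(h - 5)*(h + 4)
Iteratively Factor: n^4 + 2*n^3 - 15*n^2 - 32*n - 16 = (n - 4)*(n^3 + 6*n^2 + 9*n + 4) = (n - 4)*(n + 1)*(n^2 + 5*n + 4) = (n - 4)*(n + 1)*(n + 4)*(n + 1)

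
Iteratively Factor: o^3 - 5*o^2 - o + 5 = (o + 1)*(o^2 - 6*o + 5) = (o - 1)*(o + 1)*(o - 5)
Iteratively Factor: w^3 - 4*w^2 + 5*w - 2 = (w - 2)*(w^2 - 2*w + 1) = (w - 2)*(w - 1)*(w - 1)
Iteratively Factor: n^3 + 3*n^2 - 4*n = (n + 4)*(n^2 - n) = (n - 1)*(n + 4)*(n)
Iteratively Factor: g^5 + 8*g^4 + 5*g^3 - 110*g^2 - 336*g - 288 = (g + 2)*(g^4 + 6*g^3 - 7*g^2 - 96*g - 144) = (g + 2)*(g + 3)*(g^3 + 3*g^2 - 16*g - 48) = (g - 4)*(g + 2)*(g + 3)*(g^2 + 7*g + 12) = (g - 4)*(g + 2)*(g + 3)^2*(g + 4)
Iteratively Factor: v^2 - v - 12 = (v + 3)*(v - 4)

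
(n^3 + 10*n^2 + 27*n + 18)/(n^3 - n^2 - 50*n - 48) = (n + 3)/(n - 8)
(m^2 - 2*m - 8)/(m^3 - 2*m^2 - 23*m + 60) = (m + 2)/(m^2 + 2*m - 15)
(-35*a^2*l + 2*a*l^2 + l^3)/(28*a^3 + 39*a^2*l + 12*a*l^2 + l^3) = l*(-5*a + l)/(4*a^2 + 5*a*l + l^2)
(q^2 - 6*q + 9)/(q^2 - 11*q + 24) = (q - 3)/(q - 8)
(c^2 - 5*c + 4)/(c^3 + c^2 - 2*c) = (c - 4)/(c*(c + 2))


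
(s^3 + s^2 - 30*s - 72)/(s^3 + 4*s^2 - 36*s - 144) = (s + 3)/(s + 6)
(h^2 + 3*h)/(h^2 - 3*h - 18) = h/(h - 6)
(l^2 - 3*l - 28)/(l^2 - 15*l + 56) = (l + 4)/(l - 8)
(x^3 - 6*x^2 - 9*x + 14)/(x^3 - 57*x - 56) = (-x^3 + 6*x^2 + 9*x - 14)/(-x^3 + 57*x + 56)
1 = 1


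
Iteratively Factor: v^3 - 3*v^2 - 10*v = (v - 5)*(v^2 + 2*v) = v*(v - 5)*(v + 2)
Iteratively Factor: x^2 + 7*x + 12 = (x + 4)*(x + 3)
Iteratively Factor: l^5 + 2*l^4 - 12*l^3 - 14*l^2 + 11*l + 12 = (l - 1)*(l^4 + 3*l^3 - 9*l^2 - 23*l - 12) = (l - 1)*(l + 4)*(l^3 - l^2 - 5*l - 3) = (l - 3)*(l - 1)*(l + 4)*(l^2 + 2*l + 1) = (l - 3)*(l - 1)*(l + 1)*(l + 4)*(l + 1)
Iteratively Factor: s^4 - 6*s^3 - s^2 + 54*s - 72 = (s + 3)*(s^3 - 9*s^2 + 26*s - 24) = (s - 4)*(s + 3)*(s^2 - 5*s + 6) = (s - 4)*(s - 2)*(s + 3)*(s - 3)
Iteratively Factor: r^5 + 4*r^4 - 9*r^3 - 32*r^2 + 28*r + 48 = (r - 2)*(r^4 + 6*r^3 + 3*r^2 - 26*r - 24) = (r - 2)*(r + 4)*(r^3 + 2*r^2 - 5*r - 6) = (r - 2)*(r + 1)*(r + 4)*(r^2 + r - 6) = (r - 2)^2*(r + 1)*(r + 4)*(r + 3)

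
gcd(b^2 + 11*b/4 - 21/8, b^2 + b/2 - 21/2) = b + 7/2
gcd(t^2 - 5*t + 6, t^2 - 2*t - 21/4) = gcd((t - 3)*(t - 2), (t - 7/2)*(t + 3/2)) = 1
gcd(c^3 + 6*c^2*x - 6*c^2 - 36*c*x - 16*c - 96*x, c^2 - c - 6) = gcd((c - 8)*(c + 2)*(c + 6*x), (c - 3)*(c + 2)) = c + 2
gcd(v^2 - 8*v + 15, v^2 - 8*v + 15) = v^2 - 8*v + 15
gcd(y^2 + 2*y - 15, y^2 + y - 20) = y + 5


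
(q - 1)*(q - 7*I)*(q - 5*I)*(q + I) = q^4 - q^3 - 11*I*q^3 - 23*q^2 + 11*I*q^2 + 23*q - 35*I*q + 35*I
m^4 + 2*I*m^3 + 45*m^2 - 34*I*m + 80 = (m - 5*I)*(m - 2*I)*(m + I)*(m + 8*I)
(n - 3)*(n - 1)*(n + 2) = n^3 - 2*n^2 - 5*n + 6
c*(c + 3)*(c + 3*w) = c^3 + 3*c^2*w + 3*c^2 + 9*c*w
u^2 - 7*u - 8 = (u - 8)*(u + 1)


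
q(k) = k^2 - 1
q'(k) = 2*k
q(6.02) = 35.24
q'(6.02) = 12.04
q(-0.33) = -0.89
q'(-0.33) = -0.66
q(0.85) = -0.28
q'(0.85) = 1.70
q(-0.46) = -0.79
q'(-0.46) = -0.92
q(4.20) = 16.64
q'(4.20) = 8.40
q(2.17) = 3.71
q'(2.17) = 4.34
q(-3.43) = 10.76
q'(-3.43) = -6.86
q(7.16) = 50.27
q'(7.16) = 14.32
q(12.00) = 143.00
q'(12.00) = 24.00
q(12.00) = 143.00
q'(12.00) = 24.00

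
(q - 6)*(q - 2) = q^2 - 8*q + 12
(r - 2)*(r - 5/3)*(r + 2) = r^3 - 5*r^2/3 - 4*r + 20/3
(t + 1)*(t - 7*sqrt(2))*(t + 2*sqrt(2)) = t^3 - 5*sqrt(2)*t^2 + t^2 - 28*t - 5*sqrt(2)*t - 28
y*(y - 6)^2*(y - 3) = y^4 - 15*y^3 + 72*y^2 - 108*y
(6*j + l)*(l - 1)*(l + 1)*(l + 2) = 6*j*l^3 + 12*j*l^2 - 6*j*l - 12*j + l^4 + 2*l^3 - l^2 - 2*l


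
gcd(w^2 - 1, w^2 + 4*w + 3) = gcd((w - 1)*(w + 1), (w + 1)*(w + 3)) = w + 1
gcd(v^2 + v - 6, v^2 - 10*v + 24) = 1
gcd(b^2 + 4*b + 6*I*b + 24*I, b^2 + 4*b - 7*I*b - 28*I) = b + 4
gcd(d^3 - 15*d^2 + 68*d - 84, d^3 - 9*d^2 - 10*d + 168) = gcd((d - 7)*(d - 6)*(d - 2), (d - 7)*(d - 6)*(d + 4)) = d^2 - 13*d + 42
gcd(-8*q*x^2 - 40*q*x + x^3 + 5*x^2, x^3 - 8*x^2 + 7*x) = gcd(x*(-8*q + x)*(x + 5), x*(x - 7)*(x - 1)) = x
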